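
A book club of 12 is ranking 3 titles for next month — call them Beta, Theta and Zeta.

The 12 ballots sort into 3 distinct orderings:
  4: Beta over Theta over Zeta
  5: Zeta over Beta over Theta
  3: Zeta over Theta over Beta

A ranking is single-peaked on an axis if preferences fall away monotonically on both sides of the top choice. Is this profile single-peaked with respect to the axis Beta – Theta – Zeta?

Axis positions: Beta=1, Theta=2, Zeta=3.
Faction 1 (peak Beta at position 1): ranking walks positions 1-2-3, expanding outward from the peak — single-peaked.
Faction 2: ranking walks positions 3-1-2; Beta is ranked above Theta even though Theta lies between Beta and the peak Zeta on the axis — preferences dip and rise again. Not single-peaked.
Faction 3 (peak Zeta at position 3): ranking walks positions 3-2-1, expanding outward from the peak — single-peaked.
Faction 2 violates single-peakedness, so the profile is not single-peaked on this axis.

no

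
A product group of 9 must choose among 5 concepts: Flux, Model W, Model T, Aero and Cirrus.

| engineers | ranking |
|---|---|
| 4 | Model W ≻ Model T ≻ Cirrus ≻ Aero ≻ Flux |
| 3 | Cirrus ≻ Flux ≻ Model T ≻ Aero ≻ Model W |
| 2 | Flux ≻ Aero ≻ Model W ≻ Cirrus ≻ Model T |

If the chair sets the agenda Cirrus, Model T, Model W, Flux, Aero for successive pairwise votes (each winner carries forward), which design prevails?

Flux

Round 1: Cirrus vs Model T — 5–4, Cirrus advances.
Round 2: Cirrus vs Model W — 3–6, Model W advances.
Round 3: Model W vs Flux — 4–5, Flux advances.
Round 4: Flux vs Aero — 5–4, Flux advances.
The agenda winner is Flux.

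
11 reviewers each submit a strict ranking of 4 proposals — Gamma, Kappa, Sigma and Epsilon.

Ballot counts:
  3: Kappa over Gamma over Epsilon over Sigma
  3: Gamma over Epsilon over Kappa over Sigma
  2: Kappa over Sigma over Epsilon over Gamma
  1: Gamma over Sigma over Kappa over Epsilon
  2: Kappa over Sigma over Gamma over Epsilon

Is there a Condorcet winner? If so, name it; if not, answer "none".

Kappa

Head-to-head results (11 reviewers):
Gamma vs Kappa: 4 to 7, Kappa.
Gamma vs Sigma: Gamma, 7–4.
Gamma vs Epsilon: Gamma wins 9–2.
Kappa vs Sigma: Kappa, 10–1.
Kappa vs Epsilon: Kappa is ranked higher on 3+2+1+2 = 8 ballots, Epsilon on 3. Kappa wins 8–3.
Sigma vs Epsilon: Epsilon, 6–5.
Kappa defeats every rival head-to-head and is the Condorcet winner.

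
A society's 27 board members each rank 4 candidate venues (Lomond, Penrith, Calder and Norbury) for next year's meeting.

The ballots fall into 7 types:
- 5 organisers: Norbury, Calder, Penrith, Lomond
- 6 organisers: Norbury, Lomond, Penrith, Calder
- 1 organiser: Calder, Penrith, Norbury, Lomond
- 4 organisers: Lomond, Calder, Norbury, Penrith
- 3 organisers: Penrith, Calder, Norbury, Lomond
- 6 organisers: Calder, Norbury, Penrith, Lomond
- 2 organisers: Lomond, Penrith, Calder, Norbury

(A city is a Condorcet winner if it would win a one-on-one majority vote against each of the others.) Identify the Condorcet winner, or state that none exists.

Head-to-head results (27 organisers):
Lomond vs Penrith: 12 to 15, Penrith.
Lomond vs Calder: 12 to 15, Calder.
Lomond vs Norbury: Norbury, 21–6.
Penrith–Calder: Calder 16–11.
Penrith–Norbury: Norbury 21–6.
Calder vs Norbury: Calder wins 16–11.
Calder wins every pairwise contest, so Calder is the Condorcet winner.

Calder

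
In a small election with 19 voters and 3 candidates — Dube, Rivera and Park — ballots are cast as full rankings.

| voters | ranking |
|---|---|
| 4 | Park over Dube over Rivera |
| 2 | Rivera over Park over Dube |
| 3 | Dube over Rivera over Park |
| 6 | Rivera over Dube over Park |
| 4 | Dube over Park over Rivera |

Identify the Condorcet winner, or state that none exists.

Head-to-head results (19 voters):
Dube vs Rivera: 4+3+4 = 11 for Dube, 8 for Rivera — Dube by 11–8.
Dube vs Park: Dube preferred on 3+6+4 = 13 ballots; Dube wins 13–6.
Rivera vs Park: Rivera preferred on 2+3+6 = 11 ballots; Rivera wins 11–8.
Dube defeats every rival head-to-head and is the Condorcet winner.

Dube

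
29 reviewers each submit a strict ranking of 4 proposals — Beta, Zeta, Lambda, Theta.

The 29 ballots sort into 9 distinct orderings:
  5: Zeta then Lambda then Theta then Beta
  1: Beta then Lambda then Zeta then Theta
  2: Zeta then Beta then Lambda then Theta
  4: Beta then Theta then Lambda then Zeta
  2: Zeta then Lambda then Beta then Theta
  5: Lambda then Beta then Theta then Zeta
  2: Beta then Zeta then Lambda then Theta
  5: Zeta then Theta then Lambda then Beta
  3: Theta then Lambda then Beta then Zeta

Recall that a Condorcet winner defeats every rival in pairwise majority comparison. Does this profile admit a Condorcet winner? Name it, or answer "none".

Head-to-head results (29 reviewers):
Beta vs Zeta: 1+4+5+2+3 = 15 for Beta, 14 for Zeta — Beta by 15–14.
Beta vs Lambda: Beta preferred on 1+2+4+2 = 9 ballots; Lambda wins 20–9.
Beta vs Theta: 1+2+4+2+5+2 = 16 for Beta, 13 for Theta — Beta by 16–13.
Zeta vs Lambda: 16 to 13, Zeta.
Zeta vs Theta: Zeta preferred on 5+1+2+2+2+5 = 17 ballots; Zeta wins 17–12.
Lambda vs Theta: Lambda is ranked higher on 5+1+2+2+5+2 = 17 ballots, Theta on 12. Lambda wins 17–12.
Every project loses at least once (Beta loses to Lambda; Zeta loses to Beta; Lambda loses to Zeta; Theta loses to Beta). The majority relation contains the cycle Beta > Zeta > Lambda > Beta, so there is no Condorcet winner.

none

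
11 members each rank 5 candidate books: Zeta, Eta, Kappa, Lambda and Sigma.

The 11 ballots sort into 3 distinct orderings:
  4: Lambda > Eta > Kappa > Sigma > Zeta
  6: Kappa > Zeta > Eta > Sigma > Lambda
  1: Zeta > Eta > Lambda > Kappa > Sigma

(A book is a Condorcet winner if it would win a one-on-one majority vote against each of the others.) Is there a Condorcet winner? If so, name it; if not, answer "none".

Kappa

Check each pair by majority over 11 ballots:
Zeta vs Eta: Zeta wins 7–4.
Zeta–Kappa: Kappa 10–1.
Zeta vs Lambda: Zeta wins 7–4.
Zeta vs Sigma: Zeta wins 7–4.
Eta vs Kappa: Kappa wins 6–5.
Eta vs Lambda: Eta, 7–4.
Eta vs Sigma: Eta, 11–0.
Kappa vs Lambda: Kappa wins 6–5.
Kappa–Sigma: Kappa 11–0.
Lambda–Sigma: Sigma 6–5.
Kappa defeats every rival head-to-head and is the Condorcet winner.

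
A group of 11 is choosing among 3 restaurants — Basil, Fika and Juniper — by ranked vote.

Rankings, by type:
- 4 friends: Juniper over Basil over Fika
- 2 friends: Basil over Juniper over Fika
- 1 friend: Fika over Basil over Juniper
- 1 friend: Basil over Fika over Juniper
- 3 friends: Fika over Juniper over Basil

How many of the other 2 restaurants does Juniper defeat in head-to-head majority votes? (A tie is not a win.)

2

Juniper against each rival (11 friends):
Juniper–Basil: Juniper 7–4.
Juniper vs Fika: Juniper, 6–5.
Juniper beats Basil, Fika — 2 pairwise wins.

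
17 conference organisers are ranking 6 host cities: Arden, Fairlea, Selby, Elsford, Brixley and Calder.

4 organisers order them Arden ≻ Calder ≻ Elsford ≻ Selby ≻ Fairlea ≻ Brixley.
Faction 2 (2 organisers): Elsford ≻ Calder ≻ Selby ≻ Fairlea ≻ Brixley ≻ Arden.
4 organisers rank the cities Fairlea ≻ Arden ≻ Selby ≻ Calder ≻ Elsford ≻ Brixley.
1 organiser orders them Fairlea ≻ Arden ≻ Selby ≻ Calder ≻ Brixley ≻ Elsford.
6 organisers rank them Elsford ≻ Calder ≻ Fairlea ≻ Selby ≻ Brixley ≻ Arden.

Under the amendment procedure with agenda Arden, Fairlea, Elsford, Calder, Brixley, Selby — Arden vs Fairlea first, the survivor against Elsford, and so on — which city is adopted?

Calder

Round 1: Arden vs Fairlea — 4–13, Fairlea advances.
Round 2: Fairlea vs Elsford — 5–12, Elsford advances.
Round 3: Elsford vs Calder — 8–9, Calder advances.
Round 4: Calder vs Brixley — 17–0, Calder advances.
Round 5: Calder vs Selby — 12–5, Calder advances.
Calder survives the agenda.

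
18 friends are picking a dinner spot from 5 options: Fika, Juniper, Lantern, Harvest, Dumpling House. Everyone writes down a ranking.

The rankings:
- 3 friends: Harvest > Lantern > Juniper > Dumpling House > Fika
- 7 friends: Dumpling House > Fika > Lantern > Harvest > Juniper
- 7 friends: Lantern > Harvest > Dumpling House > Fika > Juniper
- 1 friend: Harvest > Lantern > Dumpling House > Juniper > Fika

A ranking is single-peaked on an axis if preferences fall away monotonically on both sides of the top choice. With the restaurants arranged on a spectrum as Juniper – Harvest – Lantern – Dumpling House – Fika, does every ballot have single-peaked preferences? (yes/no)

Axis positions: Juniper=1, Harvest=2, Lantern=3, Dumpling House=4, Fika=5.
Bloc 1 (peak Harvest at position 2): ranking walks positions 2-3-1-4-5, expanding outward from the peak — single-peaked.
Bloc 2 (peak Dumpling House at position 4): ranking walks positions 4-5-3-2-1, expanding outward from the peak — single-peaked.
Bloc 3 (peak Lantern at position 3): ranking walks positions 3-2-4-5-1, expanding outward from the peak — single-peaked.
Bloc 4 (peak Harvest at position 2): ranking walks positions 2-3-4-1-5, expanding outward from the peak — single-peaked.
Every ranking is single-peaked on this axis.

yes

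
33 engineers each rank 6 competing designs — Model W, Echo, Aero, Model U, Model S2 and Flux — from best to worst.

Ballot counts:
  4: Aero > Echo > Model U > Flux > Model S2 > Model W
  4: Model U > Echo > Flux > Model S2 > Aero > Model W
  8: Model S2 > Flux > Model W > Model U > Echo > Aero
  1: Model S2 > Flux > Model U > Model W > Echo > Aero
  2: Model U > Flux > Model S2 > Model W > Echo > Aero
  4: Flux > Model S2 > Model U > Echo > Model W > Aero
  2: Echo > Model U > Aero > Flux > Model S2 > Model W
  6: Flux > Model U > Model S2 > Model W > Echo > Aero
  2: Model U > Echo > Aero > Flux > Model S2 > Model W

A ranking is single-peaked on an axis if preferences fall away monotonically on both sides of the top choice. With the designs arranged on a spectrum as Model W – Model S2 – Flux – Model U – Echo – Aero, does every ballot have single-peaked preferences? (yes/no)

Axis positions: Model W=1, Model S2=2, Flux=3, Model U=4, Echo=5, Aero=6.
Bloc 1 (peak Aero at position 6): ranking walks positions 6-5-4-3-2-1, expanding outward from the peak — single-peaked.
Bloc 2 (peak Model U at position 4): ranking walks positions 4-5-3-2-6-1, expanding outward from the peak — single-peaked.
Bloc 3 (peak Model S2 at position 2): ranking walks positions 2-3-1-4-5-6, expanding outward from the peak — single-peaked.
Bloc 4 (peak Model S2 at position 2): ranking walks positions 2-3-4-1-5-6, expanding outward from the peak — single-peaked.
Bloc 5 (peak Model U at position 4): ranking walks positions 4-3-2-1-5-6, expanding outward from the peak — single-peaked.
Bloc 6 (peak Flux at position 3): ranking walks positions 3-2-4-5-1-6, expanding outward from the peak — single-peaked.
Bloc 7 (peak Echo at position 5): ranking walks positions 5-4-6-3-2-1, expanding outward from the peak — single-peaked.
Bloc 8 (peak Flux at position 3): ranking walks positions 3-4-2-1-5-6, expanding outward from the peak — single-peaked.
Bloc 9 (peak Model U at position 4): ranking walks positions 4-5-6-3-2-1, expanding outward from the peak — single-peaked.
Every ranking is single-peaked on this axis.

yes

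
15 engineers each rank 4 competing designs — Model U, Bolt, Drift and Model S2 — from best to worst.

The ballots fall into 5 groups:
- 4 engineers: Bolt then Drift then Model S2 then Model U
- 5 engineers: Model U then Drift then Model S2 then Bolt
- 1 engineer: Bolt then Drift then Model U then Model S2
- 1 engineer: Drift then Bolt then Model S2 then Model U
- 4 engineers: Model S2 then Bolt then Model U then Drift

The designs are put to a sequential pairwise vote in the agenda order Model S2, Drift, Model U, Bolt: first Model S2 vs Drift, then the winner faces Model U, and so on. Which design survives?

Round 1: Model S2 vs Drift — 4–11, Drift advances.
Round 2: Drift vs Model U — 6–9, Model U advances.
Round 3: Model U vs Bolt — 5–10, Bolt advances.
Bolt survives the agenda.

Bolt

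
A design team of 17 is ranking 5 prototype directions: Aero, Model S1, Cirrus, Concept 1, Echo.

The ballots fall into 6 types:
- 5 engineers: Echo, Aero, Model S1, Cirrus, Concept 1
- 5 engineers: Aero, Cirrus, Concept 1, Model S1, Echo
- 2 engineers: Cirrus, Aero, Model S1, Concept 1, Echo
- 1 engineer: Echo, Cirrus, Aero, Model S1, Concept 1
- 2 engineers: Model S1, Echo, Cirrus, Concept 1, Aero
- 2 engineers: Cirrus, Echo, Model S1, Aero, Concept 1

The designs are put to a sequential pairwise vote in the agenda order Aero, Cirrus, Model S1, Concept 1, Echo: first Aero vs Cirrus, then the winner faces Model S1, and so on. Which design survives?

Round 1: Aero vs Cirrus — 10–7, Aero advances.
Round 2: Aero vs Model S1 — 13–4, Aero advances.
Round 3: Aero vs Concept 1 — 15–2, Aero advances.
Round 4: Aero vs Echo — 7–10, Echo advances.
Echo survives the agenda.

Echo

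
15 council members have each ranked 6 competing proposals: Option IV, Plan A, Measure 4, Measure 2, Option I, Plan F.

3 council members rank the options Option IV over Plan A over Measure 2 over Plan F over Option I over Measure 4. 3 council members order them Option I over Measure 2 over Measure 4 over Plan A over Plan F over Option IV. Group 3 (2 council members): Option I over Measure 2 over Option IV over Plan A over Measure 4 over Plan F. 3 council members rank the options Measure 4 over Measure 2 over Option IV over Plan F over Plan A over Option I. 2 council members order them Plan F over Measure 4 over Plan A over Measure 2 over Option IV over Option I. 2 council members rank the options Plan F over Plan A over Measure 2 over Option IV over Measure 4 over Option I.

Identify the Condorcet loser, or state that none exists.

none

Head-to-head results (15 council members):
Option IV vs Plan A: Option IV, 8–7.
Option IV vs Measure 4: Option IV is ranked higher on 3+2+2 = 7 ballots, Measure 4 on 8. Measure 4 wins 8–7.
Option IV vs Measure 2: Measure 2 wins 12–3.
Option IV vs Option I: 10 to 5, Option IV.
Option IV–Plan F: Option IV 8–7.
Plan A–Measure 4: Measure 4 8–7.
Plan A vs Measure 2: 7 to 8, Measure 2.
Plan A vs Option I: Plan A is ranked higher on 3+3+2+2 = 10 ballots, Option I on 5. Plan A wins 10–5.
Plan A vs Plan F: 3+3+2 = 8 for Plan A, 7 for Plan F — Plan A by 8–7.
Measure 4 vs Measure 2: Measure 2, 10–5.
Measure 4 vs Option I: 7 to 8, Option I.
Measure 4 vs Plan F: Measure 4 preferred on 3+2+3 = 8 ballots; Measure 4 wins 8–7.
Measure 2 vs Option I: Measure 2 preferred on 3+3+2+2 = 10 ballots; Measure 2 wins 10–5.
Measure 2 vs Plan F: Measure 2, 11–4.
Option I vs Plan F: 5 to 10, Plan F.
Every option wins at least one matchup (Option IV beats Plan A; Plan A beats Option I; Measure 4 beats Option IV; Measure 2 beats Option IV; Option I beats Measure 4; Plan F beats Option I), so there is no Condorcet loser.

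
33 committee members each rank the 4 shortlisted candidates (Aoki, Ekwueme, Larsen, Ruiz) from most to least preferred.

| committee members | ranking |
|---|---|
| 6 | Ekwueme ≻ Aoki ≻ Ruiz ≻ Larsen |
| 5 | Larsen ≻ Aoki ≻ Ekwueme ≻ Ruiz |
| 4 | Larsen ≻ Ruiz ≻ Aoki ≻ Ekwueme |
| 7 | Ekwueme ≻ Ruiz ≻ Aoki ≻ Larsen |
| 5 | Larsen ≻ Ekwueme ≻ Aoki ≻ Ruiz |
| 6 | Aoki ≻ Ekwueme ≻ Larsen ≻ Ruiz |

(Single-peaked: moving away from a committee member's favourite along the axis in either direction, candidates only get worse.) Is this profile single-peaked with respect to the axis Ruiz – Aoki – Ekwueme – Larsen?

no

Axis positions: Ruiz=1, Aoki=2, Ekwueme=3, Larsen=4.
Faction 1 (peak Ekwueme at position 3): ranking walks positions 3-2-1-4, expanding outward from the peak — single-peaked.
Faction 2: ranking walks positions 4-2-3-1; Aoki is ranked above Ekwueme even though Ekwueme lies between Aoki and the peak Larsen on the axis — preferences dip and rise again. Not single-peaked.
Faction 3: ranking walks positions 4-1-2-3; Ruiz is ranked above Ekwueme even though Ekwueme lies between Ruiz and the peak Larsen on the axis — preferences dip and rise again. Not single-peaked.
Faction 4: ranking walks positions 3-1-2-4; Ruiz is ranked above Aoki even though Aoki lies between Ruiz and the peak Ekwueme on the axis — preferences dip and rise again. Not single-peaked.
Faction 5 (peak Larsen at position 4): ranking walks positions 4-3-2-1, expanding outward from the peak — single-peaked.
Faction 6 (peak Aoki at position 2): ranking walks positions 2-3-4-1, expanding outward from the peak — single-peaked.
Faction 2 violates single-peakedness, so the profile is not single-peaked on this axis.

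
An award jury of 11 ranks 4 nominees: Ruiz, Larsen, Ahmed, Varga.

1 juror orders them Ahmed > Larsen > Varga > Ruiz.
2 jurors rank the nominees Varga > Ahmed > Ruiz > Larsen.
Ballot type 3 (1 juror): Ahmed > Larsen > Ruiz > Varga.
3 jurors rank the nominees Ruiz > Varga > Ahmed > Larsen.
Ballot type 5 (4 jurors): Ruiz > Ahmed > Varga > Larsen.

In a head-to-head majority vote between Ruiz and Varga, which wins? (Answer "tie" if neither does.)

Ballots ranking Ruiz above Varga: 1 + 3 + 4 = 8.
Ballots ranking Varga above Ruiz: 11 − 8 = 3.
Ruiz wins the head-to-head 8–3.

Ruiz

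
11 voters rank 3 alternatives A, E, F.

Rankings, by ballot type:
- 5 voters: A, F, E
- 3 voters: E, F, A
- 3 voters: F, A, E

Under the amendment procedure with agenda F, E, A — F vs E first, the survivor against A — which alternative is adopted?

Round 1: F vs E — 8–3, F advances.
Round 2: F vs A — 6–5, F advances.
F survives the agenda.

F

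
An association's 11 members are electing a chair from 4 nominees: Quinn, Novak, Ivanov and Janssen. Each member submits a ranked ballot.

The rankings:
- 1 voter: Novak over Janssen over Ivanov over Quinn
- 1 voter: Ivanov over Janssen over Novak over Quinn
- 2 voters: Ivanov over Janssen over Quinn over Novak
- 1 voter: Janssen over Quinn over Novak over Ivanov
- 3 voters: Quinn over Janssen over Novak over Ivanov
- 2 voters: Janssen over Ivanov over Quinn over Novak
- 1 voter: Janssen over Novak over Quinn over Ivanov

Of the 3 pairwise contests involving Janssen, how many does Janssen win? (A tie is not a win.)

Janssen against each rival (11 voters):
Janssen vs Quinn: Janssen, 8–3.
Janssen vs Novak: Janssen wins 10–1.
Janssen–Ivanov: Janssen 8–3.
Janssen beats Quinn, Novak, Ivanov — 3 pairwise wins.

3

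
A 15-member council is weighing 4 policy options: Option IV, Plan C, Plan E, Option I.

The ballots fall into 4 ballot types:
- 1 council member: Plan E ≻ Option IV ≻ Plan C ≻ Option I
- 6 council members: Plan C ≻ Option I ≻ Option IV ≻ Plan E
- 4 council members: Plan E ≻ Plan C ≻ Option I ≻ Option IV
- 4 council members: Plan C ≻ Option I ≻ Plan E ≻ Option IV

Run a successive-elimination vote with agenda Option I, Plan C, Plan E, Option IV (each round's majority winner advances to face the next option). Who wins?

Round 1: Option I vs Plan C — 0–15, Plan C advances.
Round 2: Plan C vs Plan E — 10–5, Plan C advances.
Round 3: Plan C vs Option IV — 14–1, Plan C advances.
Plan C survives the agenda.

Plan C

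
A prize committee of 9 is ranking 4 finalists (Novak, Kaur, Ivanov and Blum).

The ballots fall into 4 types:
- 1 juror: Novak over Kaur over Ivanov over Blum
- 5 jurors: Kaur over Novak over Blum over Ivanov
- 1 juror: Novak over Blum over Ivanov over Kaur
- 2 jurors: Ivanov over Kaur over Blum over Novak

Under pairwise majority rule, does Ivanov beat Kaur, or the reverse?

Ballots ranking Ivanov above Kaur: 1 + 2 = 3.
Ballots ranking Kaur above Ivanov: 9 − 3 = 6.
Kaur wins the head-to-head 6–3.

Kaur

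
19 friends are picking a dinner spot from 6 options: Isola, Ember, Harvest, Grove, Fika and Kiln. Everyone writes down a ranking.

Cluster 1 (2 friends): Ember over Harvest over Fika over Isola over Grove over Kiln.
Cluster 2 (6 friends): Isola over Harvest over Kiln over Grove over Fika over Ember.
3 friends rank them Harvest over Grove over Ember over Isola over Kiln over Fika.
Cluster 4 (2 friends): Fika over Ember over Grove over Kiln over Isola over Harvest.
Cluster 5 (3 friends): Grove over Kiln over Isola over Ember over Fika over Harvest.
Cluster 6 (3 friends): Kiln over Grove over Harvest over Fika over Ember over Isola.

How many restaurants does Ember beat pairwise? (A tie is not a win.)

Ember against each rival (19 friends):
Ember vs Isola: Ember, 10–9.
Ember vs Harvest: Harvest wins 12–7.
Ember vs Grove: 2+2 = 4 for Ember, 15 for Grove — Grove by 15–4.
Ember vs Fika: Fika, 11–8.
Ember vs Kiln: Kiln, 12–7.
Ember beats Isola; loses to Harvest, Grove, Fika, Kiln — 1 pairwise win.

1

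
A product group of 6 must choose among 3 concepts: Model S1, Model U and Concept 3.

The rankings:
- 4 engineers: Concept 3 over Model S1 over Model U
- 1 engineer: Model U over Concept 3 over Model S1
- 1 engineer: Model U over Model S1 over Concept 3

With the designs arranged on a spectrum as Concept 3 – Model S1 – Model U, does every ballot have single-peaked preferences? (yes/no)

Axis positions: Concept 3=1, Model S1=2, Model U=3.
Faction 1 (peak Concept 3 at position 1): ranking walks positions 1-2-3, expanding outward from the peak — single-peaked.
Faction 2: ranking walks positions 3-1-2; Concept 3 is ranked above Model S1 even though Model S1 lies between Concept 3 and the peak Model U on the axis — preferences dip and rise again. Not single-peaked.
Faction 3 (peak Model U at position 3): ranking walks positions 3-2-1, expanding outward from the peak — single-peaked.
Faction 2 violates single-peakedness, so the profile is not single-peaked on this axis.

no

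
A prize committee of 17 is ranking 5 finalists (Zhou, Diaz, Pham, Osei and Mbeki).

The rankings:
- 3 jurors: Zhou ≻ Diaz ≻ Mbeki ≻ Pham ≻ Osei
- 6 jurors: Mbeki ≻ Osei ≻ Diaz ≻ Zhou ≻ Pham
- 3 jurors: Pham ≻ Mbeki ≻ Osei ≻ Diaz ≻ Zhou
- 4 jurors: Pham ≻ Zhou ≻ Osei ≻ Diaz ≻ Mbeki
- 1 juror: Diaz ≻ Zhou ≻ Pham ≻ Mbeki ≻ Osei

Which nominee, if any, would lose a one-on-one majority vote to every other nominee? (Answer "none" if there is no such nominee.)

Head-to-head results (17 jurors):
Zhou vs Diaz: Diaz, 10–7.
Zhou vs Pham: Zhou, 10–7.
Zhou vs Osei: Zhou preferred on 3+4+1 = 8 ballots; Osei wins 9–8.
Zhou vs Mbeki: 8 to 9, Mbeki.
Diaz vs Pham: Diaz, 10–7.
Diaz vs Osei: Osei wins 13–4.
Diaz vs Mbeki: Mbeki wins 9–8.
Pham–Osei: Pham 11–6.
Pham vs Mbeki: 8 to 9, Mbeki.
Osei vs Mbeki: Mbeki wins 13–4.
Every nominee wins at least one matchup (Zhou beats Pham; Diaz beats Zhou; Pham beats Osei; Osei beats Zhou; Mbeki beats Zhou), so there is no Condorcet loser.

none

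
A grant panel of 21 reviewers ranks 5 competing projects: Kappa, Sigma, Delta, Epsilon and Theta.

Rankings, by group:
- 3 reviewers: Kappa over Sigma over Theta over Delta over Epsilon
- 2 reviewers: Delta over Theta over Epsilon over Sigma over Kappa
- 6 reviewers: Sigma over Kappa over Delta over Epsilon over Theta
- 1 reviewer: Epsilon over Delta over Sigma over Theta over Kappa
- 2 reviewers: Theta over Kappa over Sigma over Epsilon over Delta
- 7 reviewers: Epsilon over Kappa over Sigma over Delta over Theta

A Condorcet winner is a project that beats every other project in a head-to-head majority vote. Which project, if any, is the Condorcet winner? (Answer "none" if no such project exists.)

Kappa

Pairwise majorities:
Kappa vs Sigma: Kappa wins 12–9.
Kappa vs Delta: Kappa wins 18–3.
Kappa–Epsilon: Kappa 11–10.
Kappa–Theta: Kappa 16–5.
Sigma–Delta: Sigma 18–3.
Sigma vs Epsilon: Sigma wins 11–10.
Sigma vs Theta: Sigma, 17–4.
Delta vs Epsilon: Delta wins 11–10.
Delta vs Theta: Delta, 16–5.
Epsilon–Theta: Epsilon 14–7.
Kappa defeats every rival head-to-head and is the Condorcet winner.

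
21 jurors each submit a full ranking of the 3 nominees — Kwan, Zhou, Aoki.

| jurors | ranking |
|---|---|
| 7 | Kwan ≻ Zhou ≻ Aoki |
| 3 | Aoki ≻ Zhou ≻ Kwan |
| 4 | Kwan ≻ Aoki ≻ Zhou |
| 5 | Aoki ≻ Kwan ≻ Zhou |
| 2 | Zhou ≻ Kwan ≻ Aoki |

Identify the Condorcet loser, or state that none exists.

Pairwise majorities:
Kwan vs Zhou: Kwan is ranked higher on 7+4+5 = 16 ballots, Zhou on 5. Kwan wins 16–5.
Kwan vs Aoki: 13 to 8, Kwan.
Zhou vs Aoki: Zhou preferred on 7+2 = 9 ballots; Aoki wins 12–9.
Only Zhou has no wins; Zhou is the Condorcet loser.

Zhou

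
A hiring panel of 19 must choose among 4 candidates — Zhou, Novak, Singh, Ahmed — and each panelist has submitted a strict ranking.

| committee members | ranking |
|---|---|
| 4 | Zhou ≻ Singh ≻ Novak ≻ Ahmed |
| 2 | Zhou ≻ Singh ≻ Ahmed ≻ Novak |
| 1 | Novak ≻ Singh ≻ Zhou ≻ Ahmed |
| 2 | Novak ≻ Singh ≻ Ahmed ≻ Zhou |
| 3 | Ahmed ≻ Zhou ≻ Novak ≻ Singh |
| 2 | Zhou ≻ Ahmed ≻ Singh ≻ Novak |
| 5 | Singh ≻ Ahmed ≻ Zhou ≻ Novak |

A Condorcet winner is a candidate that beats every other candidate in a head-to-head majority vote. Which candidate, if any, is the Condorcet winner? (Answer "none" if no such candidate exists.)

none

Check each pair by majority over 19 ballots:
Zhou vs Novak: Zhou wins 16–3.
Zhou vs Singh: 4+2+3+2 = 11 for Zhou, 8 for Singh — Zhou by 11–8.
Zhou vs Ahmed: Zhou preferred on 4+2+1+2 = 9 ballots; Ahmed wins 10–9.
Novak vs Singh: Novak is ranked higher on 1+2+3 = 6 ballots, Singh on 13. Singh wins 13–6.
Novak vs Ahmed: Ahmed, 12–7.
Singh–Ahmed: Singh 14–5.
Each candidate drops at least one matchup (Zhou loses to Ahmed; Novak loses to Zhou; Singh loses to Zhou; Ahmed loses to Singh); the cycle Zhou beats Singh beats Ahmed beats Zhou rules out a Condorcet winner.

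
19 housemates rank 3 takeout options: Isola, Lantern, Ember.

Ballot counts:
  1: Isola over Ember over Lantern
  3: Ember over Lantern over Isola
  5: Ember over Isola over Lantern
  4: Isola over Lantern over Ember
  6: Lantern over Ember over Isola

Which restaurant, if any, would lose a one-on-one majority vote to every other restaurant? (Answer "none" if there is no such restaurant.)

none

Head-to-head results (19 friends):
Isola vs Lantern: 1+5+4 = 10 for Isola, 9 for Lantern — Isola by 10–9.
Isola vs Ember: Ember, 14–5.
Lantern vs Ember: 4+6 = 10 for Lantern, 9 for Ember — Lantern by 10–9.
Every restaurant wins at least one matchup (Isola beats Lantern; Lantern beats Ember; Ember beats Isola), so there is no Condorcet loser.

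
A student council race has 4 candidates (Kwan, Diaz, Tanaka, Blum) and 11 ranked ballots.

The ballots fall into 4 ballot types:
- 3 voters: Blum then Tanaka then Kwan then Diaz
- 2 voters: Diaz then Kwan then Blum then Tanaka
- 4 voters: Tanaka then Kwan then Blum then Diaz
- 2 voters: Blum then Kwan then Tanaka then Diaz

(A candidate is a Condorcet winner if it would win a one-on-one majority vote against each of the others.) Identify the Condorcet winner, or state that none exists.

none

Head-to-head results (11 voters):
Kwan vs Diaz: Kwan, 9–2.
Kwan–Tanaka: Tanaka 7–4.
Kwan vs Blum: Kwan wins 6–5.
Diaz vs Tanaka: 2 for Diaz, 9 for Tanaka — Tanaka by 9–2.
Diaz vs Blum: 2 for Diaz, 9 for Blum — Blum by 9–2.
Tanaka vs Blum: Blum wins 7–4.
Every candidate loses at least once (Kwan loses to Tanaka; Diaz loses to Kwan; Tanaka loses to Blum; Blum loses to Kwan). The majority relation contains the cycle Kwan → Blum → Tanaka → Kwan, so there is no Condorcet winner.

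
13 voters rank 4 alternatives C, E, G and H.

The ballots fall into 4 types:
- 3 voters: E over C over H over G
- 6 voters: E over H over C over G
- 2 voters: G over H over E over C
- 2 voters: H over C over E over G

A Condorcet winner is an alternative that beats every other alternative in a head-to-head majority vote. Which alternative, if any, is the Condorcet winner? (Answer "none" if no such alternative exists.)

E

Check each pair by majority over 13 ballots:
C vs E: E, 11–2.
C vs G: C wins 11–2.
C vs H: H wins 10–3.
E vs G: E, 11–2.
E–H: E 9–4.
G–H: H 11–2.
Only E has no losses; E is the Condorcet winner.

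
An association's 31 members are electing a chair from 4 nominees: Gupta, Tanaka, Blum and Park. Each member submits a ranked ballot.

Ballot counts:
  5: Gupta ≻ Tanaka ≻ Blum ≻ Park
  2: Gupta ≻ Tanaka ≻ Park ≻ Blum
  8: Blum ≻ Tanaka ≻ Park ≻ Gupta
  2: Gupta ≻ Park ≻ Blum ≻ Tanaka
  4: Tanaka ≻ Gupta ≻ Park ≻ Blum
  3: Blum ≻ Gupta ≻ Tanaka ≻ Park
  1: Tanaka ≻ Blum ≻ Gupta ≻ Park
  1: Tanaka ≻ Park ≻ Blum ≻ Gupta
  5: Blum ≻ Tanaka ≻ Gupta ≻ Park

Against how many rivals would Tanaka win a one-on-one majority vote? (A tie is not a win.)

Tanaka against each rival (31 voters):
Tanaka vs Gupta: Tanaka, 19–12.
Tanaka vs Blum: Blum, 18–13.
Tanaka vs Park: Tanaka is ranked higher on 29 ballots, Park on 2. Tanaka wins 29–2.
Tanaka beats Gupta, Park; loses to Blum — 2 pairwise wins.

2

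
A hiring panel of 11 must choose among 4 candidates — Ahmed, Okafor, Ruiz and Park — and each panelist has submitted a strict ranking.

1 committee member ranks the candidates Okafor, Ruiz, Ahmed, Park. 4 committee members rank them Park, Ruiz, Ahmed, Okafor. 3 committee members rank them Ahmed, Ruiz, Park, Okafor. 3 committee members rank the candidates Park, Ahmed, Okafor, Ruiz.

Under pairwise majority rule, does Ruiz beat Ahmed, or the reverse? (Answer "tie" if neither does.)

Ahmed

Ballots ranking Ruiz above Ahmed: 1 + 4 = 5.
Ballots ranking Ahmed above Ruiz: 11 − 5 = 6.
Ahmed wins the head-to-head 6–5.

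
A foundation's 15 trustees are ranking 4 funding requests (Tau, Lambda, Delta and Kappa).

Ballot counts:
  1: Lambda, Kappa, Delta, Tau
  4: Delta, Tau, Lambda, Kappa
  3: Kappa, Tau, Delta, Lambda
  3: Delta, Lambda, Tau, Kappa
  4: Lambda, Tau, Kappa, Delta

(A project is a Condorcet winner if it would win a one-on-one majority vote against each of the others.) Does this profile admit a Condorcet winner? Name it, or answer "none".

none

Pairwise majorities:
Tau vs Lambda: 4+3 = 7 for Tau, 8 for Lambda — Lambda by 8–7.
Tau vs Delta: Tau is ranked higher on 3+4 = 7 ballots, Delta on 8. Delta wins 8–7.
Tau vs Kappa: Tau is ranked higher on 4+3+4 = 11 ballots, Kappa on 4. Tau wins 11–4.
Lambda vs Delta: Lambda preferred on 1+4 = 5 ballots; Delta wins 10–5.
Lambda vs Kappa: 12 to 3, Lambda.
Delta vs Kappa: 7 to 8, Kappa.
Every project loses at least once (Tau loses to Lambda; Lambda loses to Delta; Delta loses to Kappa; Kappa loses to Tau). The majority relation contains the cycle Tau > Kappa > Delta > Tau, so there is no Condorcet winner.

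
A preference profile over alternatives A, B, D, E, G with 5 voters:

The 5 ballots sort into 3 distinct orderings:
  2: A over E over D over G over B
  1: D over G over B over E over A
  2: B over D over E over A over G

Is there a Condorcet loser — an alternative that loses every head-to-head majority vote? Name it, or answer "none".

Pairwise majorities:
A–B: B 3–2.
A vs D: D, 3–2.
A vs E: 2 to 3, E.
A vs G: 4 to 1, A.
B vs D: D, 3–2.
B vs E: 3 to 2, B.
B vs G: B preferred on 2 ballots; G wins 3–2.
D vs E: 1+2 = 3 for D, 2 for E — D by 3–2.
D vs G: D wins 5–0.
E vs G: E wins 4–1.
No alternative is winless: A beats G; B beats A; D beats A; E beats A; G beats B. There is no Condorcet loser.

none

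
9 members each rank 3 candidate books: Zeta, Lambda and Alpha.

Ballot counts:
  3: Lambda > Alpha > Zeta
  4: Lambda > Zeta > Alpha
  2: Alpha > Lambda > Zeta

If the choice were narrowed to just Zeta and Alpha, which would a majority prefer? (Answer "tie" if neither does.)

Ballots ranking Zeta above Alpha: 4.
Ballots ranking Alpha above Zeta: 9 − 4 = 5.
Alpha wins the head-to-head 5–4.

Alpha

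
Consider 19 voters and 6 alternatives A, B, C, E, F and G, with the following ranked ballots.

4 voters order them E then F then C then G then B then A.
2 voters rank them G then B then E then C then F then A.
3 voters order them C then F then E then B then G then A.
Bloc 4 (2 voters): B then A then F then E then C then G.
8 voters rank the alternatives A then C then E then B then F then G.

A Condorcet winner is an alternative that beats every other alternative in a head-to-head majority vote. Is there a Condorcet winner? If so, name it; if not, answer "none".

Head-to-head results (19 voters):
A–B: B 11–8.
A vs C: 10 to 9, A.
A vs E: A preferred on 2+8 = 10 ballots; A wins 10–9.
A vs F: 2+8 = 10 for A, 9 for F — A by 10–9.
A vs G: 10 to 9, A.
B–C: C 15–4.
B vs E: E, 15–4.
B vs F: B wins 12–7.
B vs G: B, 13–6.
C vs E: 3+8 = 11 for C, 8 for E — C by 11–8.
C vs F: C wins 13–6.
C–G: C 17–2.
E–F: E 14–5.
E vs G: E wins 17–2.
F vs G: F wins 17–2.
Every alternative loses at least once (A loses to B; B loses to C; C loses to A; E loses to A; F loses to A; G loses to A). The majority relation contains the cycle A beats C beats B beats A, so there is no Condorcet winner.

none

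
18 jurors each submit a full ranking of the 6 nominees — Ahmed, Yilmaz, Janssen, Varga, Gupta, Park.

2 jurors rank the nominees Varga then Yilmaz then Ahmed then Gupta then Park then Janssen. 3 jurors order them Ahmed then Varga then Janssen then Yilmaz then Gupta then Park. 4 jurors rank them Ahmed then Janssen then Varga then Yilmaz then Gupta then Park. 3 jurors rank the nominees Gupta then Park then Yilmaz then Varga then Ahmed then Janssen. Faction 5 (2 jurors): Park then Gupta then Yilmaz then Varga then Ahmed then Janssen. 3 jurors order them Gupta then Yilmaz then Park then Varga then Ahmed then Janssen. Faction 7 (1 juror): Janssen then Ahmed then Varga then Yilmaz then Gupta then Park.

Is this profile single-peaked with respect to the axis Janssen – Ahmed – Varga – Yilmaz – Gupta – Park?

yes

Axis positions: Janssen=1, Ahmed=2, Varga=3, Yilmaz=4, Gupta=5, Park=6.
Faction 1 (peak Varga at position 3): ranking walks positions 3-4-2-5-6-1, expanding outward from the peak — single-peaked.
Faction 2 (peak Ahmed at position 2): ranking walks positions 2-3-1-4-5-6, expanding outward from the peak — single-peaked.
Faction 3 (peak Ahmed at position 2): ranking walks positions 2-1-3-4-5-6, expanding outward from the peak — single-peaked.
Faction 4 (peak Gupta at position 5): ranking walks positions 5-6-4-3-2-1, expanding outward from the peak — single-peaked.
Faction 5 (peak Park at position 6): ranking walks positions 6-5-4-3-2-1, expanding outward from the peak — single-peaked.
Faction 6 (peak Gupta at position 5): ranking walks positions 5-4-6-3-2-1, expanding outward from the peak — single-peaked.
Faction 7 (peak Janssen at position 1): ranking walks positions 1-2-3-4-5-6, expanding outward from the peak — single-peaked.
Every ranking is single-peaked on this axis.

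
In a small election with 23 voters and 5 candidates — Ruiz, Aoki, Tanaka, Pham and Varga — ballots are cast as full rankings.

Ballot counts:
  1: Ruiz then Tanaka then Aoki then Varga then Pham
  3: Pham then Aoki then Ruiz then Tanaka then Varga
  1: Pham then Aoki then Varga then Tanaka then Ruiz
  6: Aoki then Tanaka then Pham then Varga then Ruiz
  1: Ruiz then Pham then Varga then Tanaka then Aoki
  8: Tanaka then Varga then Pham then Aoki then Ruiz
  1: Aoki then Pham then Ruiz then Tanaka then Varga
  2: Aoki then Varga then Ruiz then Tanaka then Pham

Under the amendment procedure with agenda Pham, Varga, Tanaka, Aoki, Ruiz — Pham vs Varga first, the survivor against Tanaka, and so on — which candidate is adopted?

Round 1: Pham vs Varga — 12–11, Pham advances.
Round 2: Pham vs Tanaka — 6–17, Tanaka advances.
Round 3: Tanaka vs Aoki — 10–13, Aoki advances.
Round 4: Aoki vs Ruiz — 21–2, Aoki advances.
Aoki survives the agenda.

Aoki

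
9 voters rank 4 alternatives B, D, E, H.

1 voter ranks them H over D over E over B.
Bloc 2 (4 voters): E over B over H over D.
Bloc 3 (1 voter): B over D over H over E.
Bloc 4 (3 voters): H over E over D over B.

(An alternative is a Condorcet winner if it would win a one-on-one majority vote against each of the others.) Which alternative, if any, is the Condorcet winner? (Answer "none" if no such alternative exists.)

none

Pairwise majorities:
B–D: B 5–4.
B–E: E 8–1.
B–H: B 5–4.
D vs E: E wins 7–2.
D vs H: H wins 8–1.
E–H: H 5–4.
Every alternative loses at least once (B loses to E; D loses to B; E loses to H; H loses to B). The majority relation contains the cycle B → H → E → B, so there is no Condorcet winner.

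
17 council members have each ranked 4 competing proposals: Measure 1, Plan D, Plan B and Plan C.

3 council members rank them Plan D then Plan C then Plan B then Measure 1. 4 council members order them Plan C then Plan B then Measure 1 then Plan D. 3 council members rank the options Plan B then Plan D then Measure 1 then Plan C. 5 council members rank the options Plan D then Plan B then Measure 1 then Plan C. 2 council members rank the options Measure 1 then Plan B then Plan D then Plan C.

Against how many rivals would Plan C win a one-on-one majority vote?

Plan C against each rival (17 council members):
Plan C–Measure 1: Measure 1 10–7.
Plan C vs Plan D: Plan D wins 13–4.
Plan C vs Plan B: Plan B wins 10–7.
Plan C beats no one; loses to Measure 1, Plan D, Plan B — 0 pairwise wins.

0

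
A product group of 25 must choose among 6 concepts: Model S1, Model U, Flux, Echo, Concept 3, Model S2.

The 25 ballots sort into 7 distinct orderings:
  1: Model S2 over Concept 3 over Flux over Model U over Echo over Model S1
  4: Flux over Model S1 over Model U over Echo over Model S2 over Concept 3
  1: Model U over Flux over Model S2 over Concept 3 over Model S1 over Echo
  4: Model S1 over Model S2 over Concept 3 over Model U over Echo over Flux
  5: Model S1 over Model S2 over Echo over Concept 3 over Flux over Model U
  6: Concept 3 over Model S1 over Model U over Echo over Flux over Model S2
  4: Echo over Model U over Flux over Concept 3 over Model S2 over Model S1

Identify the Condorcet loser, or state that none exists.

Pairwise majorities:
Model S1 vs Model U: Model S1 wins 19–6.
Model S1 vs Flux: Model S1, 15–10.
Model S1 vs Echo: 4+1+4+5+6 = 20 for Model S1, 5 for Echo — Model S1 by 20–5.
Model S1 vs Concept 3: Model S1 is ranked higher on 4+4+5 = 13 ballots, Concept 3 on 12. Model S1 wins 13–12.
Model S1 vs Model S2: 4+4+5+6 = 19 for Model S1, 6 for Model S2 — Model S1 by 19–6.
Model U–Flux: Model U 15–10.
Model U vs Echo: 1+4+1+4+6 = 16 for Model U, 9 for Echo — Model U by 16–9.
Model U vs Concept 3: Model U is ranked higher on 4+1+4 = 9 ballots, Concept 3 on 16. Concept 3 wins 16–9.
Model U vs Model S2: 4+1+6+4 = 15 for Model U, 10 for Model S2 — Model U by 15–10.
Flux–Echo: Echo 19–6.
Flux vs Concept 3: Flux preferred on 4+1+4 = 9 ballots; Concept 3 wins 16–9.
Flux vs Model S2: 15 to 10, Flux.
Echo vs Concept 3: 4+5+4 = 13 for Echo, 12 for Concept 3 — Echo by 13–12.
Echo–Model S2: Echo 14–11.
Concept 3 vs Model S2: Model S2 wins 15–10.
No design is winless: Model S1 beats Model U; Model U beats Flux; Flux beats Model S2; Echo beats Flux; Concept 3 beats Model U; Model S2 beats Concept 3. There is no Condorcet loser.

none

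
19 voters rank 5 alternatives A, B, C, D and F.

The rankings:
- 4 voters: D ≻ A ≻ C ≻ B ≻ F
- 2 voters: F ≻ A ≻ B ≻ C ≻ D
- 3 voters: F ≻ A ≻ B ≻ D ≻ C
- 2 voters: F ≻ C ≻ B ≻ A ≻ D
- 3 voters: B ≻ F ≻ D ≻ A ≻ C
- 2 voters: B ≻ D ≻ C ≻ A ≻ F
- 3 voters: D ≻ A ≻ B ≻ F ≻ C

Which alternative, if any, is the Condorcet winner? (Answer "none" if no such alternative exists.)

none

Check each pair by majority over 19 ballots:
A vs B: A, 12–7.
A vs C: A wins 15–4.
A vs D: D wins 12–7.
A vs F: F, 10–9.
B vs C: B wins 13–6.
B vs D: B wins 12–7.
B vs F: B, 12–7.
C vs D: D wins 15–4.
C vs F: F, 13–6.
D vs F: F wins 10–9.
Every alternative loses at least once (A loses to D; B loses to A; C loses to A; D loses to B; F loses to B). The majority relation contains the cycle A > B > D > A, so there is no Condorcet winner.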